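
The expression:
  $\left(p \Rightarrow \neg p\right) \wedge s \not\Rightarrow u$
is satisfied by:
  {s: True, u: False, p: False}


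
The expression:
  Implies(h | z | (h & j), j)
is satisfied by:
  {j: True, h: False, z: False}
  {z: True, j: True, h: False}
  {j: True, h: True, z: False}
  {z: True, j: True, h: True}
  {z: False, h: False, j: False}


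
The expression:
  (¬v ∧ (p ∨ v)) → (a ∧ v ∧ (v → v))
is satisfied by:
  {v: True, p: False}
  {p: False, v: False}
  {p: True, v: True}


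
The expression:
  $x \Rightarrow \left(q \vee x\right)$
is always true.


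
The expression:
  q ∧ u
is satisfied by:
  {u: True, q: True}


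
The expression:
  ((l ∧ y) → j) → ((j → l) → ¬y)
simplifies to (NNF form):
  (j ∧ ¬l) ∨ (l ∧ ¬j) ∨ ¬y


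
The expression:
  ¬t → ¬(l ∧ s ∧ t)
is always true.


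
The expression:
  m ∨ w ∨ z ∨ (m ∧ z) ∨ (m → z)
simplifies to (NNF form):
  True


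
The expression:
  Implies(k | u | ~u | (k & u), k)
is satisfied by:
  {k: True}


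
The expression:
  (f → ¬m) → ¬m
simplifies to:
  f ∨ ¬m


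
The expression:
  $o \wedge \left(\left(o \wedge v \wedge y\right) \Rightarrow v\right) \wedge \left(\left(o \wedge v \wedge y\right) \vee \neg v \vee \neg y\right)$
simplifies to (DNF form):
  $o$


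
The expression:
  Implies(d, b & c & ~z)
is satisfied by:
  {c: True, b: True, z: False, d: False}
  {c: True, b: False, z: False, d: False}
  {b: True, c: False, z: False, d: False}
  {c: False, b: False, z: False, d: False}
  {c: True, z: True, b: True, d: False}
  {c: True, z: True, b: False, d: False}
  {z: True, b: True, c: False, d: False}
  {z: True, b: False, c: False, d: False}
  {d: True, c: True, z: False, b: True}


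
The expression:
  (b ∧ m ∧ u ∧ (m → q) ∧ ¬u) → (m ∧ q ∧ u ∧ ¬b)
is always true.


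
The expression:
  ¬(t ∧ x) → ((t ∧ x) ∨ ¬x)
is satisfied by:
  {t: True, x: False}
  {x: False, t: False}
  {x: True, t: True}


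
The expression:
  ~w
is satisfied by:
  {w: False}


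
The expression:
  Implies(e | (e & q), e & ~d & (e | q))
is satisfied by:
  {e: False, d: False}
  {d: True, e: False}
  {e: True, d: False}


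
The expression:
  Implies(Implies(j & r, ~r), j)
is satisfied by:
  {j: True}


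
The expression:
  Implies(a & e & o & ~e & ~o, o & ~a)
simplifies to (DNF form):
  True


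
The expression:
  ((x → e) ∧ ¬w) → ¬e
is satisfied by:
  {w: True, e: False}
  {e: False, w: False}
  {e: True, w: True}


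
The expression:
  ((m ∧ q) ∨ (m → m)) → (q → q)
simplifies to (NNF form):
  True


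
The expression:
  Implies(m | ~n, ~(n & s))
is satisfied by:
  {s: False, m: False, n: False}
  {n: True, s: False, m: False}
  {m: True, s: False, n: False}
  {n: True, m: True, s: False}
  {s: True, n: False, m: False}
  {n: True, s: True, m: False}
  {m: True, s: True, n: False}


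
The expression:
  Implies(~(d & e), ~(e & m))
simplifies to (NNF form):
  d | ~e | ~m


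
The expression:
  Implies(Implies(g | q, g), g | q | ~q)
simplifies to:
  True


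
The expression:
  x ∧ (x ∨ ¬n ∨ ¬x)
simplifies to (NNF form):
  x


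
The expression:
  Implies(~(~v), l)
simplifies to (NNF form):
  l | ~v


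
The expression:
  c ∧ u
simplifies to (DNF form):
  c ∧ u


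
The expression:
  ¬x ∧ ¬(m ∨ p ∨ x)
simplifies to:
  ¬m ∧ ¬p ∧ ¬x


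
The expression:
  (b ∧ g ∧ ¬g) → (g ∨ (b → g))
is always true.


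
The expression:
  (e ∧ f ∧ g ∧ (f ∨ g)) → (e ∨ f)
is always true.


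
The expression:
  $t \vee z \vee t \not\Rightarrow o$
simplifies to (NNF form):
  $t \vee z$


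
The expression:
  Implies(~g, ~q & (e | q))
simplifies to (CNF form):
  (e | g) & (g | ~q)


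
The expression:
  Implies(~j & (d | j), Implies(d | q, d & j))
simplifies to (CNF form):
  j | ~d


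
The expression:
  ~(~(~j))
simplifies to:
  ~j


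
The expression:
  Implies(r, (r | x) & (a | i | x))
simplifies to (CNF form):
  a | i | x | ~r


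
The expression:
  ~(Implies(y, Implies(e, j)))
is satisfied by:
  {e: True, y: True, j: False}


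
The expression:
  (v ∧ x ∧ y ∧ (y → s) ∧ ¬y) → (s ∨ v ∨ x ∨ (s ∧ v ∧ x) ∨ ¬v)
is always true.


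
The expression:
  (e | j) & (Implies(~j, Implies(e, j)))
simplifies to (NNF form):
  j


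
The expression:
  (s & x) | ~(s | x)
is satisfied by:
  {s: False, x: False}
  {x: True, s: True}


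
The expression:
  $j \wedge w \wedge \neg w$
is never true.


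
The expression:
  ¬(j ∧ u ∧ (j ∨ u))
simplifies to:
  ¬j ∨ ¬u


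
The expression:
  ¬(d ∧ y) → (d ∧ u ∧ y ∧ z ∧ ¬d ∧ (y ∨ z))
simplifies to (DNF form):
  d ∧ y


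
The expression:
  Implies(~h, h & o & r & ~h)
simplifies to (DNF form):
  h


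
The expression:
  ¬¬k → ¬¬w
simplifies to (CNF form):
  w ∨ ¬k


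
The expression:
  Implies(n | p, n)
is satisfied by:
  {n: True, p: False}
  {p: False, n: False}
  {p: True, n: True}


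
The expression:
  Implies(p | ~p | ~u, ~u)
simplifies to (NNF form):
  ~u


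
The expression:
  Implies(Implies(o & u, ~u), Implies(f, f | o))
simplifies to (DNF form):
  True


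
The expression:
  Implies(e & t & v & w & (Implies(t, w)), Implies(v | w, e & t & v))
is always true.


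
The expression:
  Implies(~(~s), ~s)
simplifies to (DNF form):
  ~s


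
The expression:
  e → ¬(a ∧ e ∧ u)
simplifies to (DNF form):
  ¬a ∨ ¬e ∨ ¬u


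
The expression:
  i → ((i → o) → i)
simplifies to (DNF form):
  True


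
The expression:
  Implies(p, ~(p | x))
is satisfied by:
  {p: False}


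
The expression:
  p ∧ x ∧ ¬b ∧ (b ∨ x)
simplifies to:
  p ∧ x ∧ ¬b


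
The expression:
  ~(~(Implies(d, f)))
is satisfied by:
  {f: True, d: False}
  {d: False, f: False}
  {d: True, f: True}


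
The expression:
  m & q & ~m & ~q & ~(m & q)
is never true.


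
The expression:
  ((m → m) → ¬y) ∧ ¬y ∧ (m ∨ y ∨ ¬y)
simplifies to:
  ¬y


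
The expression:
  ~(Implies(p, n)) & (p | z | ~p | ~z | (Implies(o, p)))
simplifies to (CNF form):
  p & ~n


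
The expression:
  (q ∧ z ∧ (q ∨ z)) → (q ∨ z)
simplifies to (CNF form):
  True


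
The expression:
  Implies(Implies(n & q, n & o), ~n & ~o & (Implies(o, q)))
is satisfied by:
  {q: True, o: False, n: False}
  {o: False, n: False, q: False}
  {n: True, q: True, o: False}


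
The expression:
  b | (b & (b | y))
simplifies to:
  b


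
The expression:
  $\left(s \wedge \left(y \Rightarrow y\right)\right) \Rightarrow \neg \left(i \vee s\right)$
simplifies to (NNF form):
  $\neg s$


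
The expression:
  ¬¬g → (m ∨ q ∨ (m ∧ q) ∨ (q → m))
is always true.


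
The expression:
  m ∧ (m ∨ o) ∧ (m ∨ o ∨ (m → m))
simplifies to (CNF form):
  m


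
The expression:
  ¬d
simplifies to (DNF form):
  ¬d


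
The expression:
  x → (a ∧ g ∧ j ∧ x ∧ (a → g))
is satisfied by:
  {g: True, j: True, a: True, x: False}
  {g: True, j: True, a: False, x: False}
  {g: True, a: True, j: False, x: False}
  {g: True, a: False, j: False, x: False}
  {j: True, a: True, g: False, x: False}
  {j: True, a: False, g: False, x: False}
  {a: True, g: False, j: False, x: False}
  {a: False, g: False, j: False, x: False}
  {x: True, g: True, j: True, a: True}


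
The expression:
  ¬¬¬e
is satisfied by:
  {e: False}


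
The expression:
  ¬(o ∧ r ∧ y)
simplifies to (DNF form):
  ¬o ∨ ¬r ∨ ¬y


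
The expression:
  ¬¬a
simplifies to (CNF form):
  a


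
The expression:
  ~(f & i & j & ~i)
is always true.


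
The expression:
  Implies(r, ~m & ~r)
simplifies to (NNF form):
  ~r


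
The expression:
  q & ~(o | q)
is never true.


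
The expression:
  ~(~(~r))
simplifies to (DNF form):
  ~r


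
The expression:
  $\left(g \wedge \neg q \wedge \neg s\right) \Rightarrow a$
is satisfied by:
  {a: True, q: True, s: True, g: False}
  {a: True, q: True, g: False, s: False}
  {a: True, s: True, g: False, q: False}
  {a: True, g: False, s: False, q: False}
  {q: True, s: True, g: False, a: False}
  {q: True, g: False, s: False, a: False}
  {s: True, q: False, g: False, a: False}
  {q: False, g: False, s: False, a: False}
  {q: True, a: True, g: True, s: True}
  {q: True, a: True, g: True, s: False}
  {a: True, g: True, s: True, q: False}
  {a: True, g: True, q: False, s: False}
  {s: True, g: True, q: True, a: False}
  {g: True, q: True, a: False, s: False}
  {g: True, s: True, a: False, q: False}


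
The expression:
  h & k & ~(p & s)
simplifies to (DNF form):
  (h & k & ~p) | (h & k & ~s)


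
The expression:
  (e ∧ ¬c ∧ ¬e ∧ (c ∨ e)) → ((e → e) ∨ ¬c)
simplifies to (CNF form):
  True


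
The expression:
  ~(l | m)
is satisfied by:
  {l: False, m: False}


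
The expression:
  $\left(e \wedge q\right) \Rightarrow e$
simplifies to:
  $\text{True}$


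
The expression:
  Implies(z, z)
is always true.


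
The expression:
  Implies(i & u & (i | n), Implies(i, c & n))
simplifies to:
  ~i | ~u | (c & n)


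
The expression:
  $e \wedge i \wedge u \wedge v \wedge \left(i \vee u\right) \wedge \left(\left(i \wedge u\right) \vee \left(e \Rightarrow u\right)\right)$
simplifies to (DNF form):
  $e \wedge i \wedge u \wedge v$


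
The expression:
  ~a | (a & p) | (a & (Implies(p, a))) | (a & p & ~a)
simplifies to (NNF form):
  True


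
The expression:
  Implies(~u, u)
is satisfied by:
  {u: True}


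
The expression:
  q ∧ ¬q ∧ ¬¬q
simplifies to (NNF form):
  False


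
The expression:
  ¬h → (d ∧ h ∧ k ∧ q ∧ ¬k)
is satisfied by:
  {h: True}


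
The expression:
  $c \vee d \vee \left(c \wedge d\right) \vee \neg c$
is always true.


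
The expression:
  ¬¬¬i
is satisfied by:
  {i: False}


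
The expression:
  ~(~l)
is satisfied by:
  {l: True}


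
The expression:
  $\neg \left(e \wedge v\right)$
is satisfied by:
  {v: False, e: False}
  {e: True, v: False}
  {v: True, e: False}


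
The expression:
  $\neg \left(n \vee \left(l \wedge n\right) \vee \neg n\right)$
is never true.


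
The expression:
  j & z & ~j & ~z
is never true.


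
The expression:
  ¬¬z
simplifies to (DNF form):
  z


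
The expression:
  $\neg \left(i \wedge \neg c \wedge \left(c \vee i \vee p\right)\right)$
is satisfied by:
  {c: True, i: False}
  {i: False, c: False}
  {i: True, c: True}


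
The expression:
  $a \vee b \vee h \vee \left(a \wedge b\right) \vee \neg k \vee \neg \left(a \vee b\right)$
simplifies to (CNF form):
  $\text{True}$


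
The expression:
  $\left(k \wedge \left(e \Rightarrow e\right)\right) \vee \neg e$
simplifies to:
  $k \vee \neg e$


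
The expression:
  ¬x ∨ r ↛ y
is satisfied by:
  {r: True, y: False, x: False}
  {y: False, x: False, r: False}
  {r: True, y: True, x: False}
  {y: True, r: False, x: False}
  {x: True, r: True, y: False}


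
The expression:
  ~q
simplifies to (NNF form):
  ~q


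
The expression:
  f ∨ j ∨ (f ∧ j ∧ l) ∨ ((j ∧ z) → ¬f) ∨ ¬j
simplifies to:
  True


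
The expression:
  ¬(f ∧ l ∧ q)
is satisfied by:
  {l: False, q: False, f: False}
  {f: True, l: False, q: False}
  {q: True, l: False, f: False}
  {f: True, q: True, l: False}
  {l: True, f: False, q: False}
  {f: True, l: True, q: False}
  {q: True, l: True, f: False}


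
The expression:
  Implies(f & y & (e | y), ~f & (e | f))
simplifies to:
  ~f | ~y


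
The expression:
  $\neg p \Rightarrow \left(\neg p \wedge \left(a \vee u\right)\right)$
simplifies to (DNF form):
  $a \vee p \vee u$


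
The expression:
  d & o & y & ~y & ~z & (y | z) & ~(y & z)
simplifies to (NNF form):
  False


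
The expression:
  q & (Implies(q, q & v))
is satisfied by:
  {q: True, v: True}


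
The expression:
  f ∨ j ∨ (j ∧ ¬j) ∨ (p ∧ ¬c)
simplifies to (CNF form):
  (f ∨ j ∨ p) ∧ (f ∨ j ∨ ¬c)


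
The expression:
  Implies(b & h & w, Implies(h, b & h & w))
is always true.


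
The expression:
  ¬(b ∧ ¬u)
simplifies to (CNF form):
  u ∨ ¬b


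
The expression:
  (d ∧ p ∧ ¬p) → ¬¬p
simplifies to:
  True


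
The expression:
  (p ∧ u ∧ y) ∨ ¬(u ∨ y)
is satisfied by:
  {p: True, y: False, u: False}
  {p: False, y: False, u: False}
  {y: True, u: True, p: True}


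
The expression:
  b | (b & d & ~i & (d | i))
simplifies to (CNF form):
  b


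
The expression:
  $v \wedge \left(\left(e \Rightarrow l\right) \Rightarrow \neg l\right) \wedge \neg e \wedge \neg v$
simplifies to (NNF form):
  $\text{False}$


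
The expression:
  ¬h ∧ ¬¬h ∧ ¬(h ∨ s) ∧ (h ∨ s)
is never true.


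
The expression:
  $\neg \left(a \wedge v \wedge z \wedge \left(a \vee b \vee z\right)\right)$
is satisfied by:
  {v: False, z: False, a: False}
  {a: True, v: False, z: False}
  {z: True, v: False, a: False}
  {a: True, z: True, v: False}
  {v: True, a: False, z: False}
  {a: True, v: True, z: False}
  {z: True, v: True, a: False}


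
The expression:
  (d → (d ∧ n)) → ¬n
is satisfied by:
  {n: False}


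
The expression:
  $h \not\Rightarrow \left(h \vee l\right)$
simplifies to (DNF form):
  $\text{False}$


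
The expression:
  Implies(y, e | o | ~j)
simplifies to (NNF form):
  e | o | ~j | ~y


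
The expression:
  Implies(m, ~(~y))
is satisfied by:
  {y: True, m: False}
  {m: False, y: False}
  {m: True, y: True}


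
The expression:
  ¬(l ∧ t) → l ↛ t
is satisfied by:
  {l: True}


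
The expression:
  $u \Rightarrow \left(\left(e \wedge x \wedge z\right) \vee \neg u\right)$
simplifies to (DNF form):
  $\left(e \wedge x \wedge z\right) \vee \neg u$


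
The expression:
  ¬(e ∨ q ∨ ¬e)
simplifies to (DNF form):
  False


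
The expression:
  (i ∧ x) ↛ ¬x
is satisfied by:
  {i: True, x: True}


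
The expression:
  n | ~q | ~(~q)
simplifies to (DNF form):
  True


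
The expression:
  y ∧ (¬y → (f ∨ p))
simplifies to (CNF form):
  y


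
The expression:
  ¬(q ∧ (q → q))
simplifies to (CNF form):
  ¬q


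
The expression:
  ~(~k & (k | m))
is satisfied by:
  {k: True, m: False}
  {m: False, k: False}
  {m: True, k: True}


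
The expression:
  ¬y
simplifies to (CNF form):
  ¬y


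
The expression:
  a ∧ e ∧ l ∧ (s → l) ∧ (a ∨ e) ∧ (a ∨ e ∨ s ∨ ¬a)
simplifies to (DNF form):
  a ∧ e ∧ l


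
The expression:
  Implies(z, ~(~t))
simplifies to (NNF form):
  t | ~z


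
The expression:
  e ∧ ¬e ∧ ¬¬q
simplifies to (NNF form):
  False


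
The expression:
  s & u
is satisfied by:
  {u: True, s: True}


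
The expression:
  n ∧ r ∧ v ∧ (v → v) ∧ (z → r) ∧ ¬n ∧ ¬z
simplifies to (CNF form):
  False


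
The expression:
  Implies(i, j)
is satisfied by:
  {j: True, i: False}
  {i: False, j: False}
  {i: True, j: True}


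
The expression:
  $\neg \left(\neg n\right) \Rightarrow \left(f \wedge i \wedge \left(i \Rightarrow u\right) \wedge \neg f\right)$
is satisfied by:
  {n: False}


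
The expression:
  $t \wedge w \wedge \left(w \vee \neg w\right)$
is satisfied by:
  {t: True, w: True}


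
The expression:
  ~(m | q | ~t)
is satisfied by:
  {t: True, q: False, m: False}


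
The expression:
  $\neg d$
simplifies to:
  $\neg d$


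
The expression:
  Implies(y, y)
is always true.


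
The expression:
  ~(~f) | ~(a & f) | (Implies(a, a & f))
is always true.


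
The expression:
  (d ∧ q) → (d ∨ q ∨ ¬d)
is always true.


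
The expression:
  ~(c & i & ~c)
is always true.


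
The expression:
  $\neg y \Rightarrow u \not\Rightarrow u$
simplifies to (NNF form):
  $y$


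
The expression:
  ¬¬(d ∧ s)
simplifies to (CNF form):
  d ∧ s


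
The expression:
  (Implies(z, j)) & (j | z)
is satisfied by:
  {j: True}


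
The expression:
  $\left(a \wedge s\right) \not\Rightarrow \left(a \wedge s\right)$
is never true.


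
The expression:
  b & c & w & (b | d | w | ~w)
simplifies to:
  b & c & w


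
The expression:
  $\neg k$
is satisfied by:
  {k: False}


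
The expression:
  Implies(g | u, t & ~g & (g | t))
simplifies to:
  ~g & (t | ~u)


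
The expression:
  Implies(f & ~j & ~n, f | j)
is always true.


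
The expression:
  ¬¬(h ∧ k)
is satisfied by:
  {h: True, k: True}


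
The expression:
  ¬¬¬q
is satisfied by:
  {q: False}


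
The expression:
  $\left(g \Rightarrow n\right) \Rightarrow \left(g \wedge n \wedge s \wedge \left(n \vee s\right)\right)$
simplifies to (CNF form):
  $g \wedge \left(s \vee \neg n\right)$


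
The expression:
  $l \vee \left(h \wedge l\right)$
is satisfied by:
  {l: True}


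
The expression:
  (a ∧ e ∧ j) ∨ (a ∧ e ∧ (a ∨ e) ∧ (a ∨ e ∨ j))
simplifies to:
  a ∧ e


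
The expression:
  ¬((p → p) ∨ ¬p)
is never true.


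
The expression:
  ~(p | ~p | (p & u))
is never true.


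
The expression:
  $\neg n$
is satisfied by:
  {n: False}


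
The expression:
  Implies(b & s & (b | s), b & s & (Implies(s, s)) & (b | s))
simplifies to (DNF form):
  True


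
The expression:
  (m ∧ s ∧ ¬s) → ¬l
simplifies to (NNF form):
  True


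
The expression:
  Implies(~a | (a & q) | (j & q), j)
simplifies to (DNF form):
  j | (a & ~q)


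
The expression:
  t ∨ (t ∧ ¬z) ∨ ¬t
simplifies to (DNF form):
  True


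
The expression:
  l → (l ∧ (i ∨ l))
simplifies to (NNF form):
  True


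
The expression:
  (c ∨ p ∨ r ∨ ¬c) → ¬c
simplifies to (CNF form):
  ¬c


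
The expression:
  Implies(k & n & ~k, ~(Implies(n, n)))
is always true.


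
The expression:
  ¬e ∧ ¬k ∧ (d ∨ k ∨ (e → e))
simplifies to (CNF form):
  ¬e ∧ ¬k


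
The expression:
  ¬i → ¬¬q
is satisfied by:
  {i: True, q: True}
  {i: True, q: False}
  {q: True, i: False}


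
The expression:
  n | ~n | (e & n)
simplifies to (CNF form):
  True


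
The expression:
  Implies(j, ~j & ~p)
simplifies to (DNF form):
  ~j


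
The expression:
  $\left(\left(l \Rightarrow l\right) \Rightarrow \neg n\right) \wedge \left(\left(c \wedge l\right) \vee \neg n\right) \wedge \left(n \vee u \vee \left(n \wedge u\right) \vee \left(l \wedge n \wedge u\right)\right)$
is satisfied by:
  {u: True, n: False}


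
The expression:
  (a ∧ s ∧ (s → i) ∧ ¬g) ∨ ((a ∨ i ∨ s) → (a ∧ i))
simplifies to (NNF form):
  (a ∨ ¬i) ∧ (a ∨ ¬s) ∧ (i ∨ ¬a)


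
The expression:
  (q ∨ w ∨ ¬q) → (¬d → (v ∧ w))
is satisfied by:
  {d: True, w: True, v: True}
  {d: True, w: True, v: False}
  {d: True, v: True, w: False}
  {d: True, v: False, w: False}
  {w: True, v: True, d: False}


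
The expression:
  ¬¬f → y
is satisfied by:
  {y: True, f: False}
  {f: False, y: False}
  {f: True, y: True}


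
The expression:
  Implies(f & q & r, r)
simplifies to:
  True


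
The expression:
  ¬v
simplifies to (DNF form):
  ¬v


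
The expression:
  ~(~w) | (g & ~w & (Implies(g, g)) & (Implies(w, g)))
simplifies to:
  g | w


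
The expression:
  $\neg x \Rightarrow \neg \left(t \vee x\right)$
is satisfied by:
  {x: True, t: False}
  {t: False, x: False}
  {t: True, x: True}


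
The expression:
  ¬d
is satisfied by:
  {d: False}


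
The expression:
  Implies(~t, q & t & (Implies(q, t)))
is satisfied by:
  {t: True}


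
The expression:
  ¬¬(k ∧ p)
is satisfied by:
  {p: True, k: True}


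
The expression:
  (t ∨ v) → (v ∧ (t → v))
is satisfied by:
  {v: True, t: False}
  {t: False, v: False}
  {t: True, v: True}


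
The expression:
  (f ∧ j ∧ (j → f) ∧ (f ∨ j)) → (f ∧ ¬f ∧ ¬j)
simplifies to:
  ¬f ∨ ¬j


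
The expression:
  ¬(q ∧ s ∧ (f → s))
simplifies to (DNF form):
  ¬q ∨ ¬s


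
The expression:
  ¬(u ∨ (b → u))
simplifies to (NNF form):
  b ∧ ¬u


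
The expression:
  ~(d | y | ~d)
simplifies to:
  False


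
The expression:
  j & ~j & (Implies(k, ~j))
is never true.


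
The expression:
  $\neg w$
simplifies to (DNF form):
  $\neg w$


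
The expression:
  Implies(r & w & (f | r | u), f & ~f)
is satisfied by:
  {w: False, r: False}
  {r: True, w: False}
  {w: True, r: False}


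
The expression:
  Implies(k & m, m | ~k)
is always true.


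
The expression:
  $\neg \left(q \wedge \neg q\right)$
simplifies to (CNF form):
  $\text{True}$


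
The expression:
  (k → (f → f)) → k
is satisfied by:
  {k: True}


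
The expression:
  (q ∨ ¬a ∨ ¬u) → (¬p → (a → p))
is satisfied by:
  {p: True, u: True, a: False, q: False}
  {p: True, u: False, a: False, q: False}
  {q: True, p: True, u: True, a: False}
  {q: True, p: True, u: False, a: False}
  {u: True, q: False, p: False, a: False}
  {u: False, q: False, p: False, a: False}
  {q: True, u: True, p: False, a: False}
  {q: True, u: False, p: False, a: False}
  {a: True, p: True, u: True, q: False}
  {a: True, p: True, u: False, q: False}
  {a: True, q: True, p: True, u: True}
  {a: True, q: True, p: True, u: False}
  {a: True, u: True, p: False, q: False}


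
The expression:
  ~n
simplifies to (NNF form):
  ~n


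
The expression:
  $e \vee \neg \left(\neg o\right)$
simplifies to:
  $e \vee o$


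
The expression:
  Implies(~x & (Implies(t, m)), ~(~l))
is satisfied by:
  {x: True, l: True, t: True, m: False}
  {x: True, l: True, t: False, m: False}
  {x: True, l: True, m: True, t: True}
  {x: True, l: True, m: True, t: False}
  {x: True, t: True, m: False, l: False}
  {x: True, t: False, m: False, l: False}
  {x: True, m: True, t: True, l: False}
  {x: True, m: True, t: False, l: False}
  {l: True, t: True, m: False, x: False}
  {l: True, t: False, m: False, x: False}
  {l: True, m: True, t: True, x: False}
  {l: True, m: True, t: False, x: False}
  {t: True, l: False, m: False, x: False}


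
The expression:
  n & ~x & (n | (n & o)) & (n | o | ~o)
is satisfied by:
  {n: True, x: False}


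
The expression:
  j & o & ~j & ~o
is never true.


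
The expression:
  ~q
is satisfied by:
  {q: False}


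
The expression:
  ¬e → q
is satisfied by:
  {q: True, e: True}
  {q: True, e: False}
  {e: True, q: False}


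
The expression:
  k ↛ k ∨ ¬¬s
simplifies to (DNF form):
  s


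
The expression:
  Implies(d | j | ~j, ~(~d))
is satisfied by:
  {d: True}


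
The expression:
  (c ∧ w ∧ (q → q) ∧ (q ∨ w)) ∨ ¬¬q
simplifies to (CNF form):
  (c ∨ q) ∧ (q ∨ w)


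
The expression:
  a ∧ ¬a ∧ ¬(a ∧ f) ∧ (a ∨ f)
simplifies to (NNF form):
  False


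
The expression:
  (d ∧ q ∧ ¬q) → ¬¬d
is always true.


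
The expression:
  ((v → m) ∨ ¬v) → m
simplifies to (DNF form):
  m ∨ v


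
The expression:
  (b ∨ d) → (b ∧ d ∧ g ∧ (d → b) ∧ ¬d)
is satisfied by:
  {d: False, b: False}


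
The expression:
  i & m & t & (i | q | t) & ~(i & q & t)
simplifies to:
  i & m & t & ~q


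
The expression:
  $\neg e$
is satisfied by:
  {e: False}


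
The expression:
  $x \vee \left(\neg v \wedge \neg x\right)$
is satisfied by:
  {x: True, v: False}
  {v: False, x: False}
  {v: True, x: True}


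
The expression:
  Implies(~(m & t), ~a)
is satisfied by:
  {m: True, t: True, a: False}
  {m: True, t: False, a: False}
  {t: True, m: False, a: False}
  {m: False, t: False, a: False}
  {a: True, m: True, t: True}


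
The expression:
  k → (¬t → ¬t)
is always true.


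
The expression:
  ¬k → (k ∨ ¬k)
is always true.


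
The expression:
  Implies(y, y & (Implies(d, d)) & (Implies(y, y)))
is always true.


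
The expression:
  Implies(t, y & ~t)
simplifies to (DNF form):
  ~t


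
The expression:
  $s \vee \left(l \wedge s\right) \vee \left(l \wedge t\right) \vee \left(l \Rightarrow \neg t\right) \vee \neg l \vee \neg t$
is always true.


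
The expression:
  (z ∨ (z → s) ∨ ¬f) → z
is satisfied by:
  {z: True}


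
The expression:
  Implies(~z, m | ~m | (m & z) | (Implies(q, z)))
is always true.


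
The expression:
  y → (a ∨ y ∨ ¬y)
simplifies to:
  True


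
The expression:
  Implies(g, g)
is always true.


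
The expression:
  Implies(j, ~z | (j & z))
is always true.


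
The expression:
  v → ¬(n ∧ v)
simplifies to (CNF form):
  ¬n ∨ ¬v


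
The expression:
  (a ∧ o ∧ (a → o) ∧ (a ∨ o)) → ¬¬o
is always true.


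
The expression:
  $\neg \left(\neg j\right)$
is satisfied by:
  {j: True}


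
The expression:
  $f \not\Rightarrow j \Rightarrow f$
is always true.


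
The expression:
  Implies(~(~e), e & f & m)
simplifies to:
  ~e | (f & m)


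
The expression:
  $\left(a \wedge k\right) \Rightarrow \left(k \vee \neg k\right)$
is always true.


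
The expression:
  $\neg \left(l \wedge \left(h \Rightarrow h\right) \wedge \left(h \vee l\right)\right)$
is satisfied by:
  {l: False}


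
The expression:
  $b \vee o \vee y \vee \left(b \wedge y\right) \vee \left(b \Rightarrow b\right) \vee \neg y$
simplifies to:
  $\text{True}$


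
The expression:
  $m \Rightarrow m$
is always true.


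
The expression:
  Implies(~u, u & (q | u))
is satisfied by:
  {u: True}


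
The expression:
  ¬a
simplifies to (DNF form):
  ¬a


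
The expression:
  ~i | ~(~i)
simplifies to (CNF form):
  True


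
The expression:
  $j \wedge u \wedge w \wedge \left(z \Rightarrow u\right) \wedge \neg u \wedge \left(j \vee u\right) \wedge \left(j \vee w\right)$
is never true.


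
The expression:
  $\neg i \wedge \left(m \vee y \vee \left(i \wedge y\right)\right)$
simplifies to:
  $\neg i \wedge \left(m \vee y\right)$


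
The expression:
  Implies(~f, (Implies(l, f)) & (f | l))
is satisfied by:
  {f: True}


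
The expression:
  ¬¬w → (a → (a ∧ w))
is always true.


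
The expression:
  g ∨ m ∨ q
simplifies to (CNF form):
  g ∨ m ∨ q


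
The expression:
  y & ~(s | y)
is never true.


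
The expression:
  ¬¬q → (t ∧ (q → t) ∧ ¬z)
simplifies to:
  (t ∧ ¬z) ∨ ¬q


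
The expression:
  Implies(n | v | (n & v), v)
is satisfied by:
  {v: True, n: False}
  {n: False, v: False}
  {n: True, v: True}


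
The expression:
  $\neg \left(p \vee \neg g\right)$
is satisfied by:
  {g: True, p: False}


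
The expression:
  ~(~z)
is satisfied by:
  {z: True}


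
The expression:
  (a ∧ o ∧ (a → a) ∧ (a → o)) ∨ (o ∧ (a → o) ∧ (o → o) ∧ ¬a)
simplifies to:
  o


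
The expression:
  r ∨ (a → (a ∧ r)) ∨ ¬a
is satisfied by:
  {r: True, a: False}
  {a: False, r: False}
  {a: True, r: True}


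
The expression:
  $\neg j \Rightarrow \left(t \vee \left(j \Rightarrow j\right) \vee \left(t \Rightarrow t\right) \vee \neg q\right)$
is always true.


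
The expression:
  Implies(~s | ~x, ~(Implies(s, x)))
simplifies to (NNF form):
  s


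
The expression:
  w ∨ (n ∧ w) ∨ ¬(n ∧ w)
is always true.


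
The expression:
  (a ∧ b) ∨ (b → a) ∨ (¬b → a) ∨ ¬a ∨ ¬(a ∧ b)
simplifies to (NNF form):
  True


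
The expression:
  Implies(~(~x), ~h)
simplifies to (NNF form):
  ~h | ~x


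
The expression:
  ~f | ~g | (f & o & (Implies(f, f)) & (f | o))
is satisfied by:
  {o: True, g: False, f: False}
  {g: False, f: False, o: False}
  {f: True, o: True, g: False}
  {f: True, g: False, o: False}
  {o: True, g: True, f: False}
  {g: True, o: False, f: False}
  {f: True, g: True, o: True}


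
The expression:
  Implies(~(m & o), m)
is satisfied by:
  {m: True}


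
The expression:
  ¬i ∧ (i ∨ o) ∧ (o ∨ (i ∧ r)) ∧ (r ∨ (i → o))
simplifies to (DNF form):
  o ∧ ¬i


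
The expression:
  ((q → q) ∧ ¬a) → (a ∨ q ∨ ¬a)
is always true.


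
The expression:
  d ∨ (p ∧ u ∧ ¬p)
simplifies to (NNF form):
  d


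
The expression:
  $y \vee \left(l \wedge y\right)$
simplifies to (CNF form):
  $y$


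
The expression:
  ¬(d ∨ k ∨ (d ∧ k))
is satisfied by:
  {d: False, k: False}


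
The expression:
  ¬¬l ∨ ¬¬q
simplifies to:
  l ∨ q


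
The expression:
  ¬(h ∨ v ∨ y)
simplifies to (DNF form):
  ¬h ∧ ¬v ∧ ¬y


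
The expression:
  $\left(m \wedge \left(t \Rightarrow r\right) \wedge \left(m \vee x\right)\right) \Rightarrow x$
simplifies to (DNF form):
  $x \vee \left(t \wedge \neg r\right) \vee \neg m$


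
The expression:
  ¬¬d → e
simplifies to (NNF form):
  e ∨ ¬d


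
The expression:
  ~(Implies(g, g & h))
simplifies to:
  g & ~h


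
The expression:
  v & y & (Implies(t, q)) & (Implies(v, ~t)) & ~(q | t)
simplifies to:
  v & y & ~q & ~t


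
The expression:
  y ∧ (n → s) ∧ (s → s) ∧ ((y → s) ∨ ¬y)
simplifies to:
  s ∧ y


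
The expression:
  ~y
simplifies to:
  ~y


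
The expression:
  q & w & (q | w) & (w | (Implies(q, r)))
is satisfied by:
  {w: True, q: True}


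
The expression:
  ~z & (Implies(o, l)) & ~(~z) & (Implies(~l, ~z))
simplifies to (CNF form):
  False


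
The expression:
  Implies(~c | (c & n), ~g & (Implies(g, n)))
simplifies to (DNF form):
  ~g | (c & ~n)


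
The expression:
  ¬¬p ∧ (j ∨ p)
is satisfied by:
  {p: True}


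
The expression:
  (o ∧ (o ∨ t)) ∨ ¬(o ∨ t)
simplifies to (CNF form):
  o ∨ ¬t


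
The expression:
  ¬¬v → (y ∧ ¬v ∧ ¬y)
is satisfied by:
  {v: False}


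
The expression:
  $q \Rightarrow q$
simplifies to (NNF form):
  $\text{True}$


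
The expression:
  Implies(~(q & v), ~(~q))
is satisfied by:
  {q: True}


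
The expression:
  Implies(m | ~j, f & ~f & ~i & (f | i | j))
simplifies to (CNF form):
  j & ~m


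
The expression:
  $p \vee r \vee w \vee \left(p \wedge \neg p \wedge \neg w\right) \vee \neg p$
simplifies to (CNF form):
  $\text{True}$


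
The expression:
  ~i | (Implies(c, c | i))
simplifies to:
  True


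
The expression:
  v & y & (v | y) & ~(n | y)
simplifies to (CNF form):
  False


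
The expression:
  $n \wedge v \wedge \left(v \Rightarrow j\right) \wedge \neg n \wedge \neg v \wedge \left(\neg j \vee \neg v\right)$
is never true.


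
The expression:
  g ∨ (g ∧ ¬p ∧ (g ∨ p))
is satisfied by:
  {g: True}


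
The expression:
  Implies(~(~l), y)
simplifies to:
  y | ~l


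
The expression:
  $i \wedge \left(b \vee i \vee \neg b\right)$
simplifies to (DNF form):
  $i$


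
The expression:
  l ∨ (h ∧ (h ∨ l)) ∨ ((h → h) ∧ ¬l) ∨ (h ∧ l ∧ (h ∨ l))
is always true.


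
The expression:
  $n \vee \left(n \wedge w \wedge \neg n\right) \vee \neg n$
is always true.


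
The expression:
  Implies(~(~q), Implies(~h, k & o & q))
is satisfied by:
  {o: True, h: True, k: True, q: False}
  {o: True, h: True, k: False, q: False}
  {h: True, k: True, o: False, q: False}
  {h: True, o: False, k: False, q: False}
  {o: True, k: True, h: False, q: False}
  {o: True, k: False, h: False, q: False}
  {k: True, o: False, h: False, q: False}
  {o: False, k: False, h: False, q: False}
  {o: True, q: True, h: True, k: True}
  {o: True, q: True, h: True, k: False}
  {q: True, h: True, k: True, o: False}
  {q: True, h: True, k: False, o: False}
  {q: True, o: True, k: True, h: False}


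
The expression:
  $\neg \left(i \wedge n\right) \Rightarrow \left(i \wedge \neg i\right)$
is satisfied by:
  {i: True, n: True}


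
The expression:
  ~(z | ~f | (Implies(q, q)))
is never true.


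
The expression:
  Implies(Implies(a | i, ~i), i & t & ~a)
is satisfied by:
  {i: True}


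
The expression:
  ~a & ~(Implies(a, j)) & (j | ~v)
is never true.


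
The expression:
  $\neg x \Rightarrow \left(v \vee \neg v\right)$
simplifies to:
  $\text{True}$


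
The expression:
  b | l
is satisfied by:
  {b: True, l: True}
  {b: True, l: False}
  {l: True, b: False}


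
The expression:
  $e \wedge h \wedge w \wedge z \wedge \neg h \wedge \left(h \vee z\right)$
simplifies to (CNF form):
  $\text{False}$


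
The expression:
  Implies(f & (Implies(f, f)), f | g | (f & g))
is always true.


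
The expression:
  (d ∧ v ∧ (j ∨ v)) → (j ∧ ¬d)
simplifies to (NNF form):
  ¬d ∨ ¬v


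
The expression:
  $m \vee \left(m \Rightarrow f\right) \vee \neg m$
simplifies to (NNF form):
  $\text{True}$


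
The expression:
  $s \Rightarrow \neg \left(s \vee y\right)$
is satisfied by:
  {s: False}


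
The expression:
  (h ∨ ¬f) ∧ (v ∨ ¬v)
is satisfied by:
  {h: True, f: False}
  {f: False, h: False}
  {f: True, h: True}


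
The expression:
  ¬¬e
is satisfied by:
  {e: True}


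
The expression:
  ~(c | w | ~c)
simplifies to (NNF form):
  False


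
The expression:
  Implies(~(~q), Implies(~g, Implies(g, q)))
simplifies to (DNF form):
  True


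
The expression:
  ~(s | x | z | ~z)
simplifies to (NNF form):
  False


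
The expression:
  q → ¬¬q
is always true.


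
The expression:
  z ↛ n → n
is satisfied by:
  {n: True, z: False}
  {z: False, n: False}
  {z: True, n: True}


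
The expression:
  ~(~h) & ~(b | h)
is never true.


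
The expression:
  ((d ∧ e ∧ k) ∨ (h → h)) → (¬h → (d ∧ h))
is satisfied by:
  {h: True}


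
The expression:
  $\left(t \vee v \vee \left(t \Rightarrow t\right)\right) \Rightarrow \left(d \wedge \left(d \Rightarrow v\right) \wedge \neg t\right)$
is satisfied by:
  {d: True, v: True, t: False}


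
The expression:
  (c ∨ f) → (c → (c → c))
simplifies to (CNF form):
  True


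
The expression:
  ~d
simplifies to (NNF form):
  ~d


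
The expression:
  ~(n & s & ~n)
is always true.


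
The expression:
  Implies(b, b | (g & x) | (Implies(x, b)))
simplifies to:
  True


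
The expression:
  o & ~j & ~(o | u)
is never true.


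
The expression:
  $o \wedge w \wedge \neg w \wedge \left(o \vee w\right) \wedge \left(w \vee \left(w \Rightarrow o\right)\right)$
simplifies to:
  $\text{False}$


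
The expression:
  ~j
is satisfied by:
  {j: False}


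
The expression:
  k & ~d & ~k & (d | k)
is never true.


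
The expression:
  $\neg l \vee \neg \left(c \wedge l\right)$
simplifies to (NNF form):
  $\neg c \vee \neg l$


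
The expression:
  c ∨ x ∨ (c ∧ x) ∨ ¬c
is always true.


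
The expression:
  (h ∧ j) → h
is always true.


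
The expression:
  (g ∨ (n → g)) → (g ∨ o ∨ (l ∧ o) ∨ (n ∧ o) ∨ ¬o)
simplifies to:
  True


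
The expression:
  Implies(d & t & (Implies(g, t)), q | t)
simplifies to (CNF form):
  True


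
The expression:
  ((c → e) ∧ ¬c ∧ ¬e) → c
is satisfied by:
  {c: True, e: True}
  {c: True, e: False}
  {e: True, c: False}


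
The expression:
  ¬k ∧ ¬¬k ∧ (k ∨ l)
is never true.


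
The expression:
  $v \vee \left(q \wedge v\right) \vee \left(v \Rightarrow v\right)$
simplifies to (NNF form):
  $\text{True}$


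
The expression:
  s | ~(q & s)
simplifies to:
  True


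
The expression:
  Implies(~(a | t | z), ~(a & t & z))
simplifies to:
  True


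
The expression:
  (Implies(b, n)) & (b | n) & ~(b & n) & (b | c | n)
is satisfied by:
  {n: True, b: False}


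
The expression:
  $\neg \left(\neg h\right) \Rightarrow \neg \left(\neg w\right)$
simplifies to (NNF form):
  $w \vee \neg h$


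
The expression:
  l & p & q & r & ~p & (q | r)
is never true.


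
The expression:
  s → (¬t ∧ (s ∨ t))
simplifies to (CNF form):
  ¬s ∨ ¬t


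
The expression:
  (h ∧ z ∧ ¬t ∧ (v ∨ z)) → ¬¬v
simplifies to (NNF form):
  t ∨ v ∨ ¬h ∨ ¬z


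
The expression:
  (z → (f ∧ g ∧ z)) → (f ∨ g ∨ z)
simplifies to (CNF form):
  f ∨ g ∨ z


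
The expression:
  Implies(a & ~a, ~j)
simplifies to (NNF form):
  True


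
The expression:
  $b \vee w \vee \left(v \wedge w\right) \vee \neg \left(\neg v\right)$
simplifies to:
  $b \vee v \vee w$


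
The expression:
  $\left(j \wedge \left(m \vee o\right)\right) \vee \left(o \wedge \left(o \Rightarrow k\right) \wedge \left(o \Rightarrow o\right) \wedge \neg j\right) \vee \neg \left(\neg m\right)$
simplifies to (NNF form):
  $m \vee \left(j \wedge o\right) \vee \left(k \wedge o\right)$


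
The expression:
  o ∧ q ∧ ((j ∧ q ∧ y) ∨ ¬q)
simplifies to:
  j ∧ o ∧ q ∧ y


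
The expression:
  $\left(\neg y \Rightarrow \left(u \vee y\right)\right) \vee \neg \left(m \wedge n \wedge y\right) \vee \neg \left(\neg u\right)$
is always true.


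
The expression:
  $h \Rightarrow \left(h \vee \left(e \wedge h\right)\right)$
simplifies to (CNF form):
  $\text{True}$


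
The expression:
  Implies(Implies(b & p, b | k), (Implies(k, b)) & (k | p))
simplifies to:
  (b & k) | (p & ~k)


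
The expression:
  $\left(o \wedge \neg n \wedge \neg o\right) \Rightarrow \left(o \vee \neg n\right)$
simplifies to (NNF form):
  $\text{True}$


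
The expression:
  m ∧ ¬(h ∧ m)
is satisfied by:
  {m: True, h: False}


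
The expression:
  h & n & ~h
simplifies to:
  False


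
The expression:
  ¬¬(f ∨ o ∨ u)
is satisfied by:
  {o: True, u: True, f: True}
  {o: True, u: True, f: False}
  {o: True, f: True, u: False}
  {o: True, f: False, u: False}
  {u: True, f: True, o: False}
  {u: True, f: False, o: False}
  {f: True, u: False, o: False}


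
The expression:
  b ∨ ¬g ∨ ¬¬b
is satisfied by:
  {b: True, g: False}
  {g: False, b: False}
  {g: True, b: True}


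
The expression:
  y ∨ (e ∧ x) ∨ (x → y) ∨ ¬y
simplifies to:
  True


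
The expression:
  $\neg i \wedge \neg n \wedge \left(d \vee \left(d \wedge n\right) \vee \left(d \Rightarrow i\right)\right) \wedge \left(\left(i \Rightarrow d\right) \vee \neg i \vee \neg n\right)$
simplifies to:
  $\neg i \wedge \neg n$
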